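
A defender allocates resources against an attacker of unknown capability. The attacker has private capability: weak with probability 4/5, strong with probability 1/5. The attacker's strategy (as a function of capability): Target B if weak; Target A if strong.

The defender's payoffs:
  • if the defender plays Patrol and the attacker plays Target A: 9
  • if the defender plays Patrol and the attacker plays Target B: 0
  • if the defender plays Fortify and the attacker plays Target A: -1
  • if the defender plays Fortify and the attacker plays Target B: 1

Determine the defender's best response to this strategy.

E[Patrol] = 4/5·(0) + 1/5·(9) = 9/5
E[Fortify] = 4/5·(1) + 1/5·(-1) = 3/5
Best response: Patrol (9/5 is the largest).

Patrol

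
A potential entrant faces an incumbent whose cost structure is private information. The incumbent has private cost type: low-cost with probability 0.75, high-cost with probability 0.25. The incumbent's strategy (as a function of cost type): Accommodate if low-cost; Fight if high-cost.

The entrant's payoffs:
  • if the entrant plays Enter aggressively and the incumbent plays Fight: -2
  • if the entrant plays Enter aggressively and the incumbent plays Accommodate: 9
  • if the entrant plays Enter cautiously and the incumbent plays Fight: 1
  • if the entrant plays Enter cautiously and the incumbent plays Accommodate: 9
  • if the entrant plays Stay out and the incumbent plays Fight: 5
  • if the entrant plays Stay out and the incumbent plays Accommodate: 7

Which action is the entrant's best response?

Enter cautiously

Compute the entrant's expected payoff for each action, taking the expectation over the incumbent's type.
E[Enter aggressively] = 0.75·(9) + 0.25·(-2) = 6.25
E[Enter cautiously] = 0.75·(9) + 0.25·(1) = 7
E[Stay out] = 0.75·(7) + 0.25·(5) = 6.5
Best response: Enter cautiously (7 is the largest).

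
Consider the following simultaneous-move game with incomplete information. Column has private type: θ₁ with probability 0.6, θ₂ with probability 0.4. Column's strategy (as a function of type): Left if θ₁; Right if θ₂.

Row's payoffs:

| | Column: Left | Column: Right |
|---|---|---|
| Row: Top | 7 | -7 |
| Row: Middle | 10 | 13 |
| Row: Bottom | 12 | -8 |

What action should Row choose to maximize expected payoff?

Middle

Compute Row's expected payoff for each action, taking the expectation over Column's type.
E[Top] = 0.6·(7) + 0.4·(-7) = 1.4
E[Middle] = 0.6·(10) + 0.4·(13) = 11.2
E[Bottom] = 0.6·(12) + 0.4·(-8) = 4
Best response: Middle (11.2 is the largest).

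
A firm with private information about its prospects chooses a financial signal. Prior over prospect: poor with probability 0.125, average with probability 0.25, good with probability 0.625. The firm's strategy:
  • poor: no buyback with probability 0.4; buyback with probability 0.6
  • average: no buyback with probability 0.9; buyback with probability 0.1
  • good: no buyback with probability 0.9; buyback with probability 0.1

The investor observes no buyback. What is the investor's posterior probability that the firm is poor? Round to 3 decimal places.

P(no buyback) = 0.125·0.4 + 0.25·0.9 + 0.625·0.9 = 0.8375
P(poor | no buyback) = (0.125·0.4) / 0.8375 = 0.05 / 0.8375 = 0.0597015

0.060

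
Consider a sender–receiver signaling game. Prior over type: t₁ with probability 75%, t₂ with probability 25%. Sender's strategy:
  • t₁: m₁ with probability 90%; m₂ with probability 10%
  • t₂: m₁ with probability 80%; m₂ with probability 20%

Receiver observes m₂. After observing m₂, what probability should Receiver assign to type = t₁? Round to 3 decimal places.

Apply Bayes' rule using the sender's strategy as the likelihood.
P(m₂) = 0.75·0.1 + 0.25·0.2 = 0.125
P(t₁ | m₂) = (0.75·0.1) / 0.125 = 0.075 / 0.125 = 0.6

0.600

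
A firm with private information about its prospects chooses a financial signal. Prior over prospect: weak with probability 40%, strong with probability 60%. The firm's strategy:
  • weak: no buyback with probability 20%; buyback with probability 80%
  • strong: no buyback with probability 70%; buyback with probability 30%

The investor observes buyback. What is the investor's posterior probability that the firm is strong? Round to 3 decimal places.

0.360

P(buyback) = 0.4·0.8 + 0.6·0.3 = 0.5
P(strong | buyback) = (0.6·0.3) / 0.5 = 0.18 / 0.5 = 0.36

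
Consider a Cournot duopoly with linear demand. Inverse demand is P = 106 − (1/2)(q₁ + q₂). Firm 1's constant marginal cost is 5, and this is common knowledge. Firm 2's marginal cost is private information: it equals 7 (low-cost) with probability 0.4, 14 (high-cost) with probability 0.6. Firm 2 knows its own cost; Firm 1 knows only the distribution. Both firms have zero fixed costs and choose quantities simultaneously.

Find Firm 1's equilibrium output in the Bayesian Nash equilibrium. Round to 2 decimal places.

71.47

Type-c best response for Firm 2: q₂(c) = (106 − c) − q₁/2.
Firm 1 maximizes expected profit; its first-order condition is 106 − q₁ − (1/2)E[q₂] − 5 = 0.
Substituting E[q₂] and solving: E[c₂] = 11.2, so q₁ = (106 − 2·5 + 11.2)/(3/2) = 71.4667.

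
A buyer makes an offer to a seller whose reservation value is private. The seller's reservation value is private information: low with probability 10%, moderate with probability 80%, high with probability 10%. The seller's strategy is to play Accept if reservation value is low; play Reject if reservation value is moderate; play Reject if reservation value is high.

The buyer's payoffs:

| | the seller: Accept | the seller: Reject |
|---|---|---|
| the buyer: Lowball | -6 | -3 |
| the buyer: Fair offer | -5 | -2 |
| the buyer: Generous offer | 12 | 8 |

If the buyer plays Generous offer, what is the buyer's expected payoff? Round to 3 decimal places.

E[Generous offer] = 0.1·12 + 0.8·8 + 0.1·8 = 1.2 + 6.4 + 0.8 = 8.4

8.400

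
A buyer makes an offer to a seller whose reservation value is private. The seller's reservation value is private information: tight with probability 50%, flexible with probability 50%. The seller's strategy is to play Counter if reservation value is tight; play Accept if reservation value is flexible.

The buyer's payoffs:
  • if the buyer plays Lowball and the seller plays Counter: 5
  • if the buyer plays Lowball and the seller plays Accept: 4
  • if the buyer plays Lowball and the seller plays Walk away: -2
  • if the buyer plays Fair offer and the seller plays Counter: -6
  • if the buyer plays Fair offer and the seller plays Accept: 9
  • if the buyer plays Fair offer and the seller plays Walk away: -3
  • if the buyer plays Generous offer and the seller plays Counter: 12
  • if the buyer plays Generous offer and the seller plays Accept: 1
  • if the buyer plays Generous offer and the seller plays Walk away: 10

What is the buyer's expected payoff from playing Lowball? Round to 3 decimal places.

E[Lowball] = 0.5·5 + 0.5·4 = 2.5 + 2 = 4.5

4.500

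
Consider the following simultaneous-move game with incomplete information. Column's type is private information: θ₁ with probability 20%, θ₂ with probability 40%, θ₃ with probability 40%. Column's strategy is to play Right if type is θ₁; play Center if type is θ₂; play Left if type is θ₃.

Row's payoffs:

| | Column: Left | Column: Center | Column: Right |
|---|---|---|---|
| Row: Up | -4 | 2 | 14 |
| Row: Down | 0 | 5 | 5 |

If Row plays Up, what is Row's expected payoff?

2

E[Up] = 0.2·14 + 0.4·2 + 0.4·(-4) = 2.8 + 0.8 + (-1.6) = 2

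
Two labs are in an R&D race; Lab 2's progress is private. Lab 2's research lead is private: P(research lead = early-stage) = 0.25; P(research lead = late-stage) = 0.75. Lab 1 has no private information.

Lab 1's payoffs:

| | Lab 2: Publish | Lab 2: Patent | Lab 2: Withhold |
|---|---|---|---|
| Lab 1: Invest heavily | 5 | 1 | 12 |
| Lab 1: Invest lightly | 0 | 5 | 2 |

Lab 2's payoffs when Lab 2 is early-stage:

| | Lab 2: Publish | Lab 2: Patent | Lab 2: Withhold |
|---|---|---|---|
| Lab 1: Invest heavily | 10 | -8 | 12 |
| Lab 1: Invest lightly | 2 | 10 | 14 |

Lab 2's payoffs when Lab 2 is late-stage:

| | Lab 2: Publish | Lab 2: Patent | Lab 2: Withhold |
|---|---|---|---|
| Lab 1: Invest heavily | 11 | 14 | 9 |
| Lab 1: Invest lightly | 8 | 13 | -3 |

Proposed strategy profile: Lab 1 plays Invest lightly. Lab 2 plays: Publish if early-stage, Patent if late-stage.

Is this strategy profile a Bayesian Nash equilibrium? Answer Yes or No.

No

Lab 1 plays Invest lightly: E[Invest lightly] = 0.25·(0) + 0.75·(5) = 3.75; E[Invest heavily] = 2. Best-responding. ✓
Lab 2 (research lead early-stage), facing Invest lightly: Publish gives 2, Patent gives 10, Withhold gives 14. Proposed Publish is not best — profitable deviation exists. ✗
Lab 2 (research lead late-stage), facing Invest lightly: Publish gives 8, Patent gives 13, Withhold gives -3. Proposed Patent is best. ✓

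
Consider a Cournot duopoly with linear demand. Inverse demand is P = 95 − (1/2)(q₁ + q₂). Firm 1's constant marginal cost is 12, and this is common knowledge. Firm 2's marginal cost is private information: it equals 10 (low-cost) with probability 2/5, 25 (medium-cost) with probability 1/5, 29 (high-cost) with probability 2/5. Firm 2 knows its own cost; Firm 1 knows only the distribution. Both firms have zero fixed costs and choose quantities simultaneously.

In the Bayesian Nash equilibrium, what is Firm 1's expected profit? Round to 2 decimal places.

Firm 2 with cost c maximizes (95 − (1/2)(q₁+q₂) − c)·q₂, giving q₂(c) = (95 − c − (1/2)q₁).
E[c₂] = 2/5·10 + 1/5·25 + 2/5·29 = 20.6
Firm 1's FOC against E[q₂] yields q₁ = (95 − 2·12 + E[c₂])/(3/2) = (95 − 24 + 20.6)/(3/2) = 61.0667.
E[P] = 95 − (1/2)·(q₁ + E[q₂]) = 42.5333; Firm 1's expected profit = (E[P] − 12)·q₁ = (42.5333 − 12)·61.0667 = 1864.57.

1864.57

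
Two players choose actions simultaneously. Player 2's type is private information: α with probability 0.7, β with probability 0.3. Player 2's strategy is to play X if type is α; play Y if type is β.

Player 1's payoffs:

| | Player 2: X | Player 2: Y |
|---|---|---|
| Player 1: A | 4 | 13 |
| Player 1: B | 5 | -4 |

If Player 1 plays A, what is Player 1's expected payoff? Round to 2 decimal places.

Take the expectation over Player 2's type, weighting each type's action by its prior probability.
E[A] = 0.7·4 + 0.3·13 = 2.8 + 3.9 = 6.7

6.70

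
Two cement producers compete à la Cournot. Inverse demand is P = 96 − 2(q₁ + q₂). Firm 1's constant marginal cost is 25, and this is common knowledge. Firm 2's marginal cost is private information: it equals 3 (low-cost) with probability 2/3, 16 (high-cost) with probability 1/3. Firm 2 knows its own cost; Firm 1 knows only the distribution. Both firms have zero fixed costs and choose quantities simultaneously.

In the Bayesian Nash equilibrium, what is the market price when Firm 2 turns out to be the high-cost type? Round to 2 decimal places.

47.11

Type-c best response for Firm 2: q₂(c) = (96 − c)/4 − q₁/2.
Firm 1 maximizes expected profit; its first-order condition is 96 − 4q₁ − 2E[q₂] − 25 = 0.
Substituting E[q₂] and solving: E[c₂] = 7.33333, so q₁ = (96 − 2·25 + 7.33333)/6 = 8.88889.
q₂(high-cost) = 15.5556, so P = 96 − 2·(8.88889 + 15.5556) = 47.1111.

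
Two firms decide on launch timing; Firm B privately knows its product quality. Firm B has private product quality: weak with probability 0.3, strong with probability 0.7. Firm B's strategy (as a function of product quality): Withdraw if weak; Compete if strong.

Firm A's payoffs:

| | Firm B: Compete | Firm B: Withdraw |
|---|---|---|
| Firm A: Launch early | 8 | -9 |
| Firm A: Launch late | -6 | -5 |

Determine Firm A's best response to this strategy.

E[Launch early] = 0.3·(-9) + 0.7·(8) = 2.9
E[Launch late] = 0.3·(-5) + 0.7·(-6) = -5.7
Best response: Launch early (2.9 is the largest).

Launch early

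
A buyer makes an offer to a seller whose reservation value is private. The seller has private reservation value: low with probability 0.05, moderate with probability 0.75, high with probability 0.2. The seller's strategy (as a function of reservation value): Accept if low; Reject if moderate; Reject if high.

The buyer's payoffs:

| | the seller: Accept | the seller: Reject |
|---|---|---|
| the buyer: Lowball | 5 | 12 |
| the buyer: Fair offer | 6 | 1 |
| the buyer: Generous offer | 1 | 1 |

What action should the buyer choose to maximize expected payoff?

E[Lowball] = 0.05·(5) + 0.75·(12) + 0.2·(12) = 11.65
E[Fair offer] = 0.05·(6) + 0.75·(1) + 0.2·(1) = 1.25
E[Generous offer] = 0.05·(1) + 0.75·(1) + 0.2·(1) = 1
Best response: Lowball (11.65 is the largest).

Lowball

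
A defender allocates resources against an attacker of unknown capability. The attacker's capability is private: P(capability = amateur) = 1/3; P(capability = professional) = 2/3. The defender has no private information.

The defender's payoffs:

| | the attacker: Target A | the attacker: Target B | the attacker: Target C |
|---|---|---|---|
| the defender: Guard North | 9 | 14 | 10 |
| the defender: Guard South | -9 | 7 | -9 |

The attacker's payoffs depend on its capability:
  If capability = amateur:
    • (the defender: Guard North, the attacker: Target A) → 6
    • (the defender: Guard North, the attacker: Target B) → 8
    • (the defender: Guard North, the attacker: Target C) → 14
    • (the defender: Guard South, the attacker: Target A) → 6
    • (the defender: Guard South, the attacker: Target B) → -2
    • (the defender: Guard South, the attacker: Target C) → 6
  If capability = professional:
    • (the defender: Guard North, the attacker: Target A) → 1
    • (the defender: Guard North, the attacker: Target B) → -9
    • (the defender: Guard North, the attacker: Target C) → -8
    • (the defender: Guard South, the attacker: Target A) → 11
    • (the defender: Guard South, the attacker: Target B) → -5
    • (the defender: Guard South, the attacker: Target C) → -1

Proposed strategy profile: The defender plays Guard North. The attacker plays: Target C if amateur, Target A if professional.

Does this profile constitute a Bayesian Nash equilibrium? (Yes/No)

A profile is a BNE iff every type of every player is best-responding given beliefs about the other side.
The defender plays Guard North: E[Guard North] = 1/3·(10) + 2/3·(9) = 28/3; E[Guard South] = -9. Best-responding. ✓
The attacker (capability amateur), facing Guard North: Target A gives 6, Target B gives 8, Target C gives 14. Proposed Target C is best. ✓
The attacker (capability professional), facing Guard North: Target A gives 1, Target B gives -9, Target C gives -8. Proposed Target A is best. ✓

Yes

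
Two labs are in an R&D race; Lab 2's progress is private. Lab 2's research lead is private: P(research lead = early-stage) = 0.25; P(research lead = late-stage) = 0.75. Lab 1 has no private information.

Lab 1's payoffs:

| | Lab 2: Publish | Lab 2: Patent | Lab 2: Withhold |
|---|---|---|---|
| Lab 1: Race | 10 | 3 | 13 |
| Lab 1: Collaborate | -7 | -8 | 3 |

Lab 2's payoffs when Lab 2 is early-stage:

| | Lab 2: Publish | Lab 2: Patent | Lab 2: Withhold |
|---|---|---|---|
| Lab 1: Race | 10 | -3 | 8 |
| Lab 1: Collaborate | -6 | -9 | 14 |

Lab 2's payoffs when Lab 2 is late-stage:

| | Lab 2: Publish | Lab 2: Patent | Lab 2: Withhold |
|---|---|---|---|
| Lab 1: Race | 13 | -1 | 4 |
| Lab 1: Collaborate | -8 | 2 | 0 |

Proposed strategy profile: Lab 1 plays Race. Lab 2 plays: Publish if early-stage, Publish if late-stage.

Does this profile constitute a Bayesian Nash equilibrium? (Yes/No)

Yes

Lab 1 plays Race: E[Race] = 0.25·(10) + 0.75·(10) = 10; E[Collaborate] = -7. Best-responding. ✓
Lab 2 (research lead early-stage), facing Race: Publish gives 10, Patent gives -3, Withhold gives 8. Proposed Publish is best. ✓
Lab 2 (research lead late-stage), facing Race: Publish gives 13, Patent gives -1, Withhold gives 4. Proposed Publish is best. ✓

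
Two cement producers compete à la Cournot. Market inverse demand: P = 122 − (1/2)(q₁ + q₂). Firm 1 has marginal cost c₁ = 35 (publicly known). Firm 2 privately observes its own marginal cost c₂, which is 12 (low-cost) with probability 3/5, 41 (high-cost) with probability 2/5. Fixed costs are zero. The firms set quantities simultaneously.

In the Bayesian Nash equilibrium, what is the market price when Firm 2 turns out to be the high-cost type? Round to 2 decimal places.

68.90

Type-c best response for Firm 2: q₂(c) = (122 − c) − q₁/2.
Firm 1 maximizes expected profit; its first-order condition is 122 − q₁ − (1/2)E[q₂] − 35 = 0.
Substituting E[q₂] and solving: E[c₂] = 23.6, so q₁ = (122 − 2·35 + 23.6)/(3/2) = 50.4.
q₂(high-cost) = 55.8, so P = 122 − (1/2)·(50.4 + 55.8) = 68.9.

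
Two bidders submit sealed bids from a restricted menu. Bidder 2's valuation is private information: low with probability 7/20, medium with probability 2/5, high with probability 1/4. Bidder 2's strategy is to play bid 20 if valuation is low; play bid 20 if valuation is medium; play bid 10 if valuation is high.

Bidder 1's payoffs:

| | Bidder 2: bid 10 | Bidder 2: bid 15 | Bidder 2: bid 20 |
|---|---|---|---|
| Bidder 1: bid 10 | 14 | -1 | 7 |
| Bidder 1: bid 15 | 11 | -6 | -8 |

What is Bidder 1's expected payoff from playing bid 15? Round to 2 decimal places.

-3.25

Take the expectation over Bidder 2's valuation, weighting each type's action by its prior probability.
E[bid 15] = 7/20·(-8) + 2/5·(-8) + 1/4·11 = (-14/5) + (-16/5) + 11/4 = -13/4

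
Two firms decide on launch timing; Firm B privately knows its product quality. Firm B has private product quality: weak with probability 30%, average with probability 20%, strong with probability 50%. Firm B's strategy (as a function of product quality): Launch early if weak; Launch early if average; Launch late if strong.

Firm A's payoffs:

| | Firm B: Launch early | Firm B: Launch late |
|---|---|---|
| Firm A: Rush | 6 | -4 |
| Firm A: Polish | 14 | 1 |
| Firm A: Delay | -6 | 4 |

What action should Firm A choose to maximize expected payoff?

Polish

E[Rush] = 0.3·(6) + 0.2·(6) + 0.5·(-4) = 1
E[Polish] = 0.3·(14) + 0.2·(14) + 0.5·(1) = 7.5
E[Delay] = 0.3·(-6) + 0.2·(-6) + 0.5·(4) = -1
Best response: Polish (7.5 is the largest).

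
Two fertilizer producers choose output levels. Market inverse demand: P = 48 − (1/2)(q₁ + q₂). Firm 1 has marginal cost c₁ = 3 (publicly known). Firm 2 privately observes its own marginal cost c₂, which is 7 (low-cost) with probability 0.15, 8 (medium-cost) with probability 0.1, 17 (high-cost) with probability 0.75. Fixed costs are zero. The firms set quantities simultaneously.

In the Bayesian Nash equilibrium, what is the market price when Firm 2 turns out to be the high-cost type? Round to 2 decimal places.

Each type of Firm 2 best-responds to q₁; Firm 1 best-responds to the expected q₂ over Firm 2's types.
Firm 2 with cost c maximizes (48 − (1/2)(q₁+q₂) − c)·q₂, giving q₂(c) = (48 − c − (1/2)q₁).
E[c₂] = 0.15·7 + 0.1·8 + 0.75·17 = 14.6
Firm 1's FOC against E[q₂] yields q₁ = (48 − 2·3 + E[c₂])/(3/2) = (48 − 6 + 14.6)/(3/2) = 37.7333.
q₂(high-cost) = 12.1333, so P = 48 − (1/2)·(37.7333 + 12.1333) = 23.0667.

23.07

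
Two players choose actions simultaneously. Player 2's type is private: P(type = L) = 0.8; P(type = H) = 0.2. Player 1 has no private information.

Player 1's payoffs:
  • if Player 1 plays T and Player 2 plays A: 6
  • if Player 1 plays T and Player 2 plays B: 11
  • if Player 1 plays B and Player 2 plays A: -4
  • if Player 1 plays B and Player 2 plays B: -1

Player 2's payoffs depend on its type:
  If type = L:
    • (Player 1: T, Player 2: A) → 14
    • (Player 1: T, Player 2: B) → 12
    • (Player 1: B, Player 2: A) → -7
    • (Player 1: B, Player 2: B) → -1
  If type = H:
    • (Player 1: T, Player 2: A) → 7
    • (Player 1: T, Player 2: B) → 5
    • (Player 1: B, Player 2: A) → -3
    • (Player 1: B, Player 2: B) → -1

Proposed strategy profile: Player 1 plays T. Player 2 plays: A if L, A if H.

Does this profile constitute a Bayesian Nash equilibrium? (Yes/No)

Player 1 plays T: E[T] = 0.8·(6) + 0.2·(6) = 6; E[B] = -4. Best-responding. ✓
Player 2 (type L), facing T: A gives 14, B gives 12. Proposed A is best. ✓
Player 2 (type H), facing T: A gives 7, B gives 5. Proposed A is best. ✓

Yes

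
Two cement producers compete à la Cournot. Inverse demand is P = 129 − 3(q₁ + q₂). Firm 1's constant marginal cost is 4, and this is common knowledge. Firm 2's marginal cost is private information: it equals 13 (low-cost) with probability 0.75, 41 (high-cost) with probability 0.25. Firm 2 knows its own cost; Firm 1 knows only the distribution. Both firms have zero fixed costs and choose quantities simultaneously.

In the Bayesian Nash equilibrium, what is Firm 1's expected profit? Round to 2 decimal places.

736.33

Firm 2 with cost c maximizes (129 − 3(q₁+q₂) − c)·q₂, giving q₂(c) = (129 − c − 3q₁)/6.
E[c₂] = 0.75·13 + 0.25·41 = 20
Firm 1's FOC against E[q₂] yields q₁ = (129 − 2·4 + E[c₂])/9 = (129 − 8 + 20)/9 = 15.6667.
E[P] = 129 − 3·(q₁ + E[q₂]) = 51; Firm 1's expected profit = (E[P] − 4)·q₁ = (51 − 4)·15.6667 = 736.333.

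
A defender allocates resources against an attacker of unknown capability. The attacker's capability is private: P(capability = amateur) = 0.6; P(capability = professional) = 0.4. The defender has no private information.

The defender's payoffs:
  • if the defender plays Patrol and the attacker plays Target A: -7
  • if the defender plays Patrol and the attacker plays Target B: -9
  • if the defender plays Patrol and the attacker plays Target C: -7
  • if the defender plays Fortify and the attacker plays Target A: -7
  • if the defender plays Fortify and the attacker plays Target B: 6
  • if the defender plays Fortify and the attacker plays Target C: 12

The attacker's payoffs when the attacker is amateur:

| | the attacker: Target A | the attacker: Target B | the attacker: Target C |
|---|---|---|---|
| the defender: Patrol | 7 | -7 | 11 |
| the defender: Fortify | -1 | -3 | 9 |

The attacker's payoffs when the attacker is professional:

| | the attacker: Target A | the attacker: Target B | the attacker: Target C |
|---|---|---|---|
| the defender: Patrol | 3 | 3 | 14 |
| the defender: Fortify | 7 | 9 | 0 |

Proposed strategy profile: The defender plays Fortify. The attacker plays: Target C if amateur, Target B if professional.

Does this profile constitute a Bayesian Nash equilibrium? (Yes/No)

Yes

The defender plays Fortify: E[Fortify] = 0.6·(12) + 0.4·(6) = 9.6; E[Patrol] = -7.8. Best-responding. ✓
The attacker (capability amateur), facing Fortify: Target A gives -1, Target B gives -3, Target C gives 9. Proposed Target C is best. ✓
The attacker (capability professional), facing Fortify: Target A gives 7, Target B gives 9, Target C gives 0. Proposed Target B is best. ✓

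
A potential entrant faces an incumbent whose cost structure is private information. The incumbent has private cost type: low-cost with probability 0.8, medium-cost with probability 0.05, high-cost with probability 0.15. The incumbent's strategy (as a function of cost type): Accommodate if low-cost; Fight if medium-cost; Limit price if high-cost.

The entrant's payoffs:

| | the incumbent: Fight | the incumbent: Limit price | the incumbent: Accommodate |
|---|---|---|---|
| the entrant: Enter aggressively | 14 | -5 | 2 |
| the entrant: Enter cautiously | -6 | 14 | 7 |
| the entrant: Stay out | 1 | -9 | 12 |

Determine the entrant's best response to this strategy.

E[Enter aggressively] = 0.8·(2) + 0.05·(14) + 0.15·(-5) = 1.55
E[Enter cautiously] = 0.8·(7) + 0.05·(-6) + 0.15·(14) = 7.4
E[Stay out] = 0.8·(12) + 0.05·(1) + 0.15·(-9) = 8.3
Best response: Stay out (8.3 is the largest).

Stay out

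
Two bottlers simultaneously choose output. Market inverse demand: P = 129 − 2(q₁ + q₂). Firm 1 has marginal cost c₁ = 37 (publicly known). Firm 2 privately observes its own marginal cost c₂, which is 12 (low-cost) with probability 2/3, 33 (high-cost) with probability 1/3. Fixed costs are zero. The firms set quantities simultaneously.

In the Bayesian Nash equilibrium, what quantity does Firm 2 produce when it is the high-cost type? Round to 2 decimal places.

17.83

Firm 2 with cost c maximizes (129 − 2(q₁+q₂) − c)·q₂, giving q₂(c) = (129 − c − 2q₁)/4.
E[c₂] = 2/3·12 + 1/3·33 = 19
Firm 1's FOC against E[q₂] yields q₁ = (129 − 2·37 + E[c₂])/6 = (129 − 74 + 19)/6 = 12.3333.
q₂(high-cost) = (129 − 33 − 2·12.3333)/4 = 17.8333.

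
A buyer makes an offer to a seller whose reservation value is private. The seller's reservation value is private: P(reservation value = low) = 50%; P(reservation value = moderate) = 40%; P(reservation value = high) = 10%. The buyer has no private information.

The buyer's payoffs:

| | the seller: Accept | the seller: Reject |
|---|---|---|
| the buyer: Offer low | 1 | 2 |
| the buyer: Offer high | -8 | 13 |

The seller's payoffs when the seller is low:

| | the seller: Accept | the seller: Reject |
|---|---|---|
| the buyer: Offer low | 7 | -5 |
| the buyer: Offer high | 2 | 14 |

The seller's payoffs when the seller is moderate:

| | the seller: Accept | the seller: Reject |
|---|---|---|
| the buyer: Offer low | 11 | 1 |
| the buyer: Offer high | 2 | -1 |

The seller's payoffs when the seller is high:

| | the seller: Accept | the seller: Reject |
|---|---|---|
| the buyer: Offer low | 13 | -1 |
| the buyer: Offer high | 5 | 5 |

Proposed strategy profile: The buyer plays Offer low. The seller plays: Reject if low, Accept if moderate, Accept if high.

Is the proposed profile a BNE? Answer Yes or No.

The buyer plays Offer low: E[Offer low] = 0.5·(2) + 0.4·(1) + 0.1·(1) = 1.5; E[Offer high] = 2.5. Not best-responding. ✗
The seller (reservation value low), facing Offer low: Accept gives 7, Reject gives -5. Proposed Reject is not best — profitable deviation exists. ✗
The seller (reservation value moderate), facing Offer low: Accept gives 11, Reject gives 1. Proposed Accept is best. ✓
The seller (reservation value high), facing Offer low: Accept gives 13, Reject gives -1. Proposed Accept is best. ✓

No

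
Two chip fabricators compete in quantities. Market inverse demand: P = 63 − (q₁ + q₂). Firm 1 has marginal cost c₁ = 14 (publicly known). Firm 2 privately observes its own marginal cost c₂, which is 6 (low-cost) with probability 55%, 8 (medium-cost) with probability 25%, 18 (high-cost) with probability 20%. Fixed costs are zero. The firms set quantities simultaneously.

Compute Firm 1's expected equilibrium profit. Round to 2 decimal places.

Firm 2 with cost c maximizes (63 − (q₁+q₂) − c)·q₂, giving q₂(c) = (63 − c − q₁)/2.
E[c₂] = 0.55·6 + 0.25·8 + 0.2·18 = 8.9
Firm 1's FOC against E[q₂] yields q₁ = (63 − 2·14 + E[c₂])/3 = (63 − 28 + 8.9)/3 = 14.6333.
E[P] = 63 − (q₁ + E[q₂]) = 28.6333; Firm 1's expected profit = (E[P] − 14)·q₁ = (28.6333 − 14)·14.6333 = 214.134.

214.13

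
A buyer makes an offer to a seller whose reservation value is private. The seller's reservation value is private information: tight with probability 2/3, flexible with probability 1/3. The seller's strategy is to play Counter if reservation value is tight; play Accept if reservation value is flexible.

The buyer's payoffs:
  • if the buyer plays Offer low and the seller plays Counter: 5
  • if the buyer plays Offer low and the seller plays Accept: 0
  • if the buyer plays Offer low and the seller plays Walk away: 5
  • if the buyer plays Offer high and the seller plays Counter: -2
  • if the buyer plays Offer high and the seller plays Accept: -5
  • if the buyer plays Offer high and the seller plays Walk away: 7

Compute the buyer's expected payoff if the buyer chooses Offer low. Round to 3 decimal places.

3.333

E[Offer low] = 2/3·5 + 1/3·0 = 10/3 + 0 = 10/3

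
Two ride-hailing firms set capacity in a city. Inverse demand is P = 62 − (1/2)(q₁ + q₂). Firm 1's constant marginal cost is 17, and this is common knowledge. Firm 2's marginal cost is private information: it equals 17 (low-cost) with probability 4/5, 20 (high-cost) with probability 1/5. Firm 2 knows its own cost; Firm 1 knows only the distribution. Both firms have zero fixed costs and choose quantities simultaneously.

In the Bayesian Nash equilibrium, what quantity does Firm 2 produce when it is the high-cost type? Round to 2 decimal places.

Type-c best response for Firm 2: q₂(c) = (62 − c) − q₁/2.
Firm 1 maximizes expected profit; its first-order condition is 62 − q₁ − (1/2)E[q₂] − 17 = 0.
Substituting E[q₂] and solving: E[c₂] = 17.6, so q₁ = (62 − 2·17 + 17.6)/(3/2) = 30.4.
q₂(high-cost) = (62 − 20 − (1/2)·30.4) = 26.8.

26.80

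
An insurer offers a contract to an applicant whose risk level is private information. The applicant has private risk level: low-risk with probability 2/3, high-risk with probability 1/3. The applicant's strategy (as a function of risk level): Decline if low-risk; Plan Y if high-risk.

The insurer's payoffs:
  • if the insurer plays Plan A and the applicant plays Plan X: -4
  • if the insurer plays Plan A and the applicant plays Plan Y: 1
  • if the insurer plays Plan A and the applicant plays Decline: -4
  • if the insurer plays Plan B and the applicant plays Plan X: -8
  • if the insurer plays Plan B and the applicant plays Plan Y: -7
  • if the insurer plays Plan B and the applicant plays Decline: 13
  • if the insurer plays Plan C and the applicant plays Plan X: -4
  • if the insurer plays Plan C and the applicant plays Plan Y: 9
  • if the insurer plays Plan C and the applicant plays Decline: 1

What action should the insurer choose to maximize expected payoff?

E[Plan A] = 2/3·(-4) + 1/3·(1) = -7/3
E[Plan B] = 2/3·(13) + 1/3·(-7) = 19/3
E[Plan C] = 2/3·(1) + 1/3·(9) = 11/3
Best response: Plan B (19/3 is the largest).

Plan B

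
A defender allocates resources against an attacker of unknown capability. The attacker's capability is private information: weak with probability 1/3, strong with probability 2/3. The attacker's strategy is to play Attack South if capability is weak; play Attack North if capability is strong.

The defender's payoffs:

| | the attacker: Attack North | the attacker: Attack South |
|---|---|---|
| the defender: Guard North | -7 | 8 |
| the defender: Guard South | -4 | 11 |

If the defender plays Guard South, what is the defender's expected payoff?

E[Guard South] = 1/3·11 + 2/3·(-4) = 11/3 + (-8/3) = 1

1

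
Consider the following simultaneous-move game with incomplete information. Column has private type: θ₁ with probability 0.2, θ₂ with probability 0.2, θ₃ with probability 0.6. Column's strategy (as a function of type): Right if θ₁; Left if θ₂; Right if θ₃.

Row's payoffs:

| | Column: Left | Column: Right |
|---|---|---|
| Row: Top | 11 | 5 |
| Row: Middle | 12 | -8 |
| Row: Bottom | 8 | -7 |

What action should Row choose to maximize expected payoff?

Compute Row's expected payoff for each action, taking the expectation over Column's type.
E[Top] = 0.2·(5) + 0.2·(11) + 0.6·(5) = 6.2
E[Middle] = 0.2·(-8) + 0.2·(12) + 0.6·(-8) = -4
E[Bottom] = 0.2·(-7) + 0.2·(8) + 0.6·(-7) = -4
Best response: Top (6.2 is the largest).

Top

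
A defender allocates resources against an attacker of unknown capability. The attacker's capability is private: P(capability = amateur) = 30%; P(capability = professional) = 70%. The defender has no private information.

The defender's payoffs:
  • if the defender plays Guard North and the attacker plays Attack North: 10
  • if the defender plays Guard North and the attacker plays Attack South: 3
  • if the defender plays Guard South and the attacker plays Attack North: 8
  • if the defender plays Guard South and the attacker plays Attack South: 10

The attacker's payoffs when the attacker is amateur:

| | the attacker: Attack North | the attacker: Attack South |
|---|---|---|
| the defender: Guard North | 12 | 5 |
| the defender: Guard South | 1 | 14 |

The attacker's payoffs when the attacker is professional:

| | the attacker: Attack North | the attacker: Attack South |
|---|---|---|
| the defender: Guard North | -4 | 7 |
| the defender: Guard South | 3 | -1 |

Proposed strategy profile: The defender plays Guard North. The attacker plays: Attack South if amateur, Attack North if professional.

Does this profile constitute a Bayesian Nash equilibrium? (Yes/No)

The defender plays Guard North: E[Guard North] = 0.3·(3) + 0.7·(10) = 7.9; E[Guard South] = 8.6. Not best-responding. ✗
The attacker (capability amateur), facing Guard North: Attack North gives 12, Attack South gives 5. Proposed Attack South is not best — profitable deviation exists. ✗
The attacker (capability professional), facing Guard North: Attack North gives -4, Attack South gives 7. Proposed Attack North is not best — profitable deviation exists. ✗

No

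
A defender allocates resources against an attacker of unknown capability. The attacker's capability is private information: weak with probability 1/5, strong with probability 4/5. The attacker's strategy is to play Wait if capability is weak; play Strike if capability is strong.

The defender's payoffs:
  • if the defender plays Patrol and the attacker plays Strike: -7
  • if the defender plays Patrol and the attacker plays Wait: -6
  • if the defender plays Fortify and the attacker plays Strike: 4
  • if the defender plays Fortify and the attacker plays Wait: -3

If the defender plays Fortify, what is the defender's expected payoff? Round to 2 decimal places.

E[Fortify] = 1/5·(-3) + 4/5·4 = (-3/5) + 16/5 = 13/5

2.60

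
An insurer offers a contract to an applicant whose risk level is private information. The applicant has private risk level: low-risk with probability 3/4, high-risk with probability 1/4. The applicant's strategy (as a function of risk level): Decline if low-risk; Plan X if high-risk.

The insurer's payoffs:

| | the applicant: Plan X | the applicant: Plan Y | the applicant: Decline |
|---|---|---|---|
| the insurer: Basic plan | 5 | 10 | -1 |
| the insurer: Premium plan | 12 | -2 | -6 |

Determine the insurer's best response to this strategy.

E[Basic plan] = 3/4·(-1) + 1/4·(5) = 1/2
E[Premium plan] = 3/4·(-6) + 1/4·(12) = -3/2
Best response: Basic plan (1/2 is the largest).

Basic plan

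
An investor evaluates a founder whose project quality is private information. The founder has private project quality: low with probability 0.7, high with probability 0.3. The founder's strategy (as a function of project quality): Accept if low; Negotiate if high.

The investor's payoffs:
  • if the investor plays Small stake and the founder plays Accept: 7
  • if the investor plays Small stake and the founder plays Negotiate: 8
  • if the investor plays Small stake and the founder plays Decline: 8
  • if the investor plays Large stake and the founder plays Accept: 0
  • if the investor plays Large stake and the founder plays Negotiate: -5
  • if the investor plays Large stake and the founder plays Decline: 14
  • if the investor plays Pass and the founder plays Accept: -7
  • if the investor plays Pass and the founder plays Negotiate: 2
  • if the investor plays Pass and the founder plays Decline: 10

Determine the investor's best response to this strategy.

Compute the investor's expected payoff for each action, taking the expectation over the founder's type.
E[Small stake] = 0.7·(7) + 0.3·(8) = 7.3
E[Large stake] = 0.7·(0) + 0.3·(-5) = -1.5
E[Pass] = 0.7·(-7) + 0.3·(2) = -4.3
Best response: Small stake (7.3 is the largest).

Small stake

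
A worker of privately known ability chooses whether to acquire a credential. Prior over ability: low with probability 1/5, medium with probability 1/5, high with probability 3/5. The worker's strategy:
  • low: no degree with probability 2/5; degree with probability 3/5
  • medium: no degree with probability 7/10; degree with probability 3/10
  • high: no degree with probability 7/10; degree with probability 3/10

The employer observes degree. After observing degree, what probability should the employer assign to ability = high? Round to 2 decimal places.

Apply Bayes' rule using the sender's strategy as the likelihood.
P(degree) = (1/5)·(3/5) + (1/5)·(3/10) + (3/5)·(3/10) = 9/25
P(high | degree) = ((3/5)·(3/10)) / (9/25) = (9/50) / (9/25) = 1/2

0.50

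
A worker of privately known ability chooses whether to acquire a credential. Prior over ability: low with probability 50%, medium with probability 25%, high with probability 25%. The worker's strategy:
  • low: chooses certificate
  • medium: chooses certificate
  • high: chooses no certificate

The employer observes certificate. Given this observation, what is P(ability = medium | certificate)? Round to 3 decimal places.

0.333

P(certificate) = 0.5·1 + 0.25·1 + 0.25·0 = 0.75
P(medium | certificate) = (0.25·1) / 0.75 = 0.25 / 0.75 = 0.333333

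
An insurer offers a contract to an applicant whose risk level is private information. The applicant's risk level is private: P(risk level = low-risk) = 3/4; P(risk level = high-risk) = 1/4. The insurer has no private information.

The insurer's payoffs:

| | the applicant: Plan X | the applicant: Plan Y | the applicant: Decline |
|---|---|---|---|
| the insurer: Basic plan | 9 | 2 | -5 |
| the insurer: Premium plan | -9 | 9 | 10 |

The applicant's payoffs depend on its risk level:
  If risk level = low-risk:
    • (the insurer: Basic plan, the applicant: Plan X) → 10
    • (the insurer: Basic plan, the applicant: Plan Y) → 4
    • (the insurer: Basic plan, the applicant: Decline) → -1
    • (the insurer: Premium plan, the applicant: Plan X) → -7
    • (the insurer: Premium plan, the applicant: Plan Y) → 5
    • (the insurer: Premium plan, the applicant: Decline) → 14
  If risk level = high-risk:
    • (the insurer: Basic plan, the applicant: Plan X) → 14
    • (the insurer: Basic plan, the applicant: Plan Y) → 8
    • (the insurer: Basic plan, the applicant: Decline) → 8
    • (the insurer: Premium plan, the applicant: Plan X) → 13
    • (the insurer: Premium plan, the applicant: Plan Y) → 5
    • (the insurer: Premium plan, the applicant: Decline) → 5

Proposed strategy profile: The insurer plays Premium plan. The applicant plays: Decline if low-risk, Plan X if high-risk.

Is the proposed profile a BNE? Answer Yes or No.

A profile is a BNE iff every type of every player is best-responding given beliefs about the other side.
The insurer plays Premium plan: E[Premium plan] = 3/4·(10) + 1/4·(-9) = 21/4; E[Basic plan] = -3/2. Best-responding. ✓
The applicant (risk level low-risk), facing Premium plan: Plan X gives -7, Plan Y gives 5, Decline gives 14. Proposed Decline is best. ✓
The applicant (risk level high-risk), facing Premium plan: Plan X gives 13, Plan Y gives 5, Decline gives 5. Proposed Plan X is best. ✓

Yes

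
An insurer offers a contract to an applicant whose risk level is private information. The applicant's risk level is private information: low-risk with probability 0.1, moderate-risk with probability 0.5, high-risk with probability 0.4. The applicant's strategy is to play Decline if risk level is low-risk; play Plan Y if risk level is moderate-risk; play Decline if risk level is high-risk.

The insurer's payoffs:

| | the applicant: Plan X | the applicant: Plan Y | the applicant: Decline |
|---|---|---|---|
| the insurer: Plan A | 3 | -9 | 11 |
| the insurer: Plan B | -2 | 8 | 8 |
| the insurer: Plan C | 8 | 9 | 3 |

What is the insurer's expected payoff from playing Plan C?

6

Take the expectation over the applicant's risk level, weighting each type's action by its prior probability.
E[Plan C] = 0.1·3 + 0.5·9 + 0.4·3 = 0.3 + 4.5 + 1.2 = 6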